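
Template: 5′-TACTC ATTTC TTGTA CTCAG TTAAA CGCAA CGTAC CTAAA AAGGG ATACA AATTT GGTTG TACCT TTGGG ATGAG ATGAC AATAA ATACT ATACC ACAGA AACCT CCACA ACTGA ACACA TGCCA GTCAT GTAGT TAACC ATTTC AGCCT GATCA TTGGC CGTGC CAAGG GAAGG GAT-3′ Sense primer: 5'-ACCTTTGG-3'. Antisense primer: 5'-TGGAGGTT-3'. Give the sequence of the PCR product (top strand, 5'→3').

5'-ACCTTTGGGATGAGATGACAATAAATACTATACCACAGAAACCTCCA-3'

The forward primer matches the template at positions 62–69.
Taking the reverse complement of TGGAGGTT gives AACCTCCA, found at positions 101–108 on the template; the primer anneals here to the top strand with its 3' end pointing upstream.
The product is the template from position 62 through 108 (47 bp).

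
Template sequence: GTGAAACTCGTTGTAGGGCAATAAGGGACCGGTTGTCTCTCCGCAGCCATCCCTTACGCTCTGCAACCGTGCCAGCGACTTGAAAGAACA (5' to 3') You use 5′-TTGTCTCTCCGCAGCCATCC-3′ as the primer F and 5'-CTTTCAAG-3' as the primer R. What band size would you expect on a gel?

54 bp

Scanning the template, TTGTCTCTCCGCAGCCATCC occurs at positions 33–52; this primer anneals to the bottom strand there with its 3' end pointing downstream.
The reverse primer's reverse complement is CTTGAAAG, which matches the template at positions 79–86.
Amplicon spans positions 33–86: 54 bp.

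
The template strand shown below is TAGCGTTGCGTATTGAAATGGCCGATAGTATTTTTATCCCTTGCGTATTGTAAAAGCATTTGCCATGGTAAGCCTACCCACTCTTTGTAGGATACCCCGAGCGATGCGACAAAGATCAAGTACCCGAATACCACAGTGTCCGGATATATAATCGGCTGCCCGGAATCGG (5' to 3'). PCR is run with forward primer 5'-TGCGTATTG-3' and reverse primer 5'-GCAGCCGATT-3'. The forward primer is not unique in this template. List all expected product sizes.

The forward primer TGCGTATTG matches the top strand at positions 7–15, 42–50.
The reverse primer's reverse complement is AATCGGCTGC, matching at positions 150–159.
Each forward site pairs with the reverse site to give a product ending at position 159: sizes 153, 118 bp.

153 bp, 118 bp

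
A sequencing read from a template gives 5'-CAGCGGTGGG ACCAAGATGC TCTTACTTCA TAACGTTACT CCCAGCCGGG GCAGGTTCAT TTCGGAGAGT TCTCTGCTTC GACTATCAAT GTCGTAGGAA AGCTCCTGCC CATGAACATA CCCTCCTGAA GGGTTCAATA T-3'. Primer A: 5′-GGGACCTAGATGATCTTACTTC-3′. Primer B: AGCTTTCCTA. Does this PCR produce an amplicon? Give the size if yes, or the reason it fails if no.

No product — primer A has no binding site in the template.

Primer A (GGGACCTAGATGATCTTACTTC) does not match the top strand, and its reverse complement GAAGTAAGATCATCTAGGTCCC does not match either.
With no annealing site for primer A, no amplification occurs.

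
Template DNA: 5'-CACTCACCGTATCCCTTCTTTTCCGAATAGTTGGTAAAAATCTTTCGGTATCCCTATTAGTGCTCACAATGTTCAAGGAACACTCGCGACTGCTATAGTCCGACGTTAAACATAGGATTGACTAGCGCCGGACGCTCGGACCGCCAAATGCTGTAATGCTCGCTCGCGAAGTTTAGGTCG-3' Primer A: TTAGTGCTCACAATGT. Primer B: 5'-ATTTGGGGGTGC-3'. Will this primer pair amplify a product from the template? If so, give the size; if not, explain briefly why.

Primer B (ATTTGGGGGTGC) does not match the top strand, and its reverse complement GCACCCCCAAAT does not match either.
With no annealing site for primer B, no amplification occurs.

No product — primer B has no binding site in the template.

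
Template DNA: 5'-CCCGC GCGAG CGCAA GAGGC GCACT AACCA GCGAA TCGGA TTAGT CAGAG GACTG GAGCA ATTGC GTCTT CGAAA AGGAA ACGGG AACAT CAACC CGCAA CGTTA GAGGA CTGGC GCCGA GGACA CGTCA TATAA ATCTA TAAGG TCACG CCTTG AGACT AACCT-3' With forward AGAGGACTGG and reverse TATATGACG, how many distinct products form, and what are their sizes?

The forward primer AGAGGACTGG matches the top strand at positions 47–56, 105–114.
The reverse primer's reverse complement is CGTCATATA, matching at positions 126–134.
Each forward site pairs with the reverse site to give a product ending at position 134: sizes 88, 30 bp.

Two products: 88 bp, 30 bp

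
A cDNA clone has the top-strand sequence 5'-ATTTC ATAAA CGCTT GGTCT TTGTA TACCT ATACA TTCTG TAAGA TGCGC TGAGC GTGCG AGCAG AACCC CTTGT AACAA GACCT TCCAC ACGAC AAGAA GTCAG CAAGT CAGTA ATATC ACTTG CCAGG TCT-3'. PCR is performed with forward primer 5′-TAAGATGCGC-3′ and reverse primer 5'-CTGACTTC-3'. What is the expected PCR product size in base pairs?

65 bp

Scanning the template, TAAGATGCGC occurs at positions 41–50; this primer anneals to the bottom strand there with its 3' end pointing downstream.
Reverse complement of the reverse primer: GAAGTCAG. This occurs on the top strand at positions 98–105.
The product runs from position 41 to position 105, so its length is 105 − 41 + 1 = 65 bp.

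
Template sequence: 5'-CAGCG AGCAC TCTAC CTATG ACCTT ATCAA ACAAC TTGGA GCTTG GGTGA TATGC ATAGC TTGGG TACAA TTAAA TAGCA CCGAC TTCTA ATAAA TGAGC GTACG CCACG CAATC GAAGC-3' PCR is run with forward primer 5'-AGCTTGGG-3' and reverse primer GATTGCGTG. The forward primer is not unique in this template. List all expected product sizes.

The forward primer AGCTTGGG matches the top strand at positions 40–47, 58–65.
The reverse primer's reverse complement is CACGCAATC, matching at positions 107–115.
Each forward site pairs with the reverse site to give a product ending at position 115: sizes 76, 58 bp.

76 bp, 58 bp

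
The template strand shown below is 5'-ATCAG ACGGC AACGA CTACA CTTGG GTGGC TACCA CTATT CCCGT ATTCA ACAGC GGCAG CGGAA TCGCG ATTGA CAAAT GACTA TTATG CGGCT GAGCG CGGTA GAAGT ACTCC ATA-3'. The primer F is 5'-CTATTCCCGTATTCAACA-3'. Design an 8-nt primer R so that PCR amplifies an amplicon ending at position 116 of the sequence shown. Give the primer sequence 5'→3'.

5'-TGGAGTAC-3'

The forward primer binds at positions 36–53; the product's 3' end on the top strand is position 116.
The reverse primer anneals to the top strand over positions 109–116, i.e. to GTACTCCA.
Its sequence written 5'→3' is the reverse complement: TGGAGTAC.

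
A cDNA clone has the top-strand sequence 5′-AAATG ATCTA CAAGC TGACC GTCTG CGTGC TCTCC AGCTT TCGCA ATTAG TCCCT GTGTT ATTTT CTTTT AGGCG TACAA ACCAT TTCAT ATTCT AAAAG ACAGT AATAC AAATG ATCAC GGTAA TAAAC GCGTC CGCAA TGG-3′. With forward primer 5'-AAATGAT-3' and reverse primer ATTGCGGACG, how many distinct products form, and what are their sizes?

The forward primer AAATGAT matches the top strand at positions 1–7, 111–117.
The reverse primer's reverse complement is CGTCCGCAAT, matching at positions 132–141.
Each forward site pairs with the reverse site to give a product ending at position 141: sizes 141, 31 bp.

Two products: 141 bp, 31 bp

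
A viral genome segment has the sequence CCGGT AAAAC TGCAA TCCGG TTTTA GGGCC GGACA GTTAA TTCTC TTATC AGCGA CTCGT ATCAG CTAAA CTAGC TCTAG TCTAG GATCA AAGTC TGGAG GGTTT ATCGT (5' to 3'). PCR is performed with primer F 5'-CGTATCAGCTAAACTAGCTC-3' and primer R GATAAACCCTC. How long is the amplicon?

51 bp

The forward primer matches the template at positions 58–77.
Reverse complement of the reverse primer: GAGGGTTTATC. This occurs on the top strand at positions 98–108.
Amplicon spans positions 58–108: 51 bp.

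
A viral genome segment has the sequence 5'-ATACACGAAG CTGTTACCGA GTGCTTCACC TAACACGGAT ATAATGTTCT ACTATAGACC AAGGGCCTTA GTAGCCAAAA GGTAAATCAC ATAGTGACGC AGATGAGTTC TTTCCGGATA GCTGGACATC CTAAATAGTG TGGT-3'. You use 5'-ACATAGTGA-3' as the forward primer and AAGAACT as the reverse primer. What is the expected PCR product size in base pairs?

The forward primer matches the template at positions 89–97.
Reverse complement of the reverse primer: AGTTCTT. This occurs on the top strand at positions 106–112.
Product length = (reverse-primer end) − (forward-primer start) + 1 = 112 − 89 + 1 = 24 bp.

24 bp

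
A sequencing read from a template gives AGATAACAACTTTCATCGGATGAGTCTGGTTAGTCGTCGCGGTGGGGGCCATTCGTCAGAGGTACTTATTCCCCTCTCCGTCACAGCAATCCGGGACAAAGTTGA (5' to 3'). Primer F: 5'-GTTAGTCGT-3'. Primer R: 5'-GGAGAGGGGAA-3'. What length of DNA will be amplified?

51 bp

Scanning the template, GTTAGTCGT occurs at positions 29–37; this primer anneals to the bottom strand there with its 3' end pointing downstream.
Taking the reverse complement of GGAGAGGGGAA gives TTCCCCTCTCC, found at positions 69–79 on the template; the primer anneals here to the top strand with its 3' end pointing upstream.
Amplicon spans positions 29–79: 51 bp.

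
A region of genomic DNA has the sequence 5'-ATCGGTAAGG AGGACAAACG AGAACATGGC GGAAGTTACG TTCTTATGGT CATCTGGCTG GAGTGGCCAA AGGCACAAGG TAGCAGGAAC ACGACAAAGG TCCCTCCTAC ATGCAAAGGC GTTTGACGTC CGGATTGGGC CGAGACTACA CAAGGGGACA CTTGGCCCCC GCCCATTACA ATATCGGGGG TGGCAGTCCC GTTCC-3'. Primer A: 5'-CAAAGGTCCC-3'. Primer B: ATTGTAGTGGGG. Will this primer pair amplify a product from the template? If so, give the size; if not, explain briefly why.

Primer B (ATTGTAGTGGGG) does not match the top strand, and its reverse complement CCCCACTACAAT does not match either.
With no annealing site for primer B, no amplification occurs.

No product — primer B has no binding site in the template.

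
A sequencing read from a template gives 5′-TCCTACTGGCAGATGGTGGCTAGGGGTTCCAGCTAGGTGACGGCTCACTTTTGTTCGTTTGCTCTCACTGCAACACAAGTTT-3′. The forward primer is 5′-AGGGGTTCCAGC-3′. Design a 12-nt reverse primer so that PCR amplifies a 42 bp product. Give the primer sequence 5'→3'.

5'-AGCAAACGAACA-3'

The forward primer binds at positions 22–33, so a 42 bp product ends at position 22 + 42 − 1 = 63.
The reverse primer anneals to the top strand over positions 52–63, i.e. to TGTTCGTTTGCT.
Its sequence written 5'→3' is the reverse complement: AGCAAACGAACA.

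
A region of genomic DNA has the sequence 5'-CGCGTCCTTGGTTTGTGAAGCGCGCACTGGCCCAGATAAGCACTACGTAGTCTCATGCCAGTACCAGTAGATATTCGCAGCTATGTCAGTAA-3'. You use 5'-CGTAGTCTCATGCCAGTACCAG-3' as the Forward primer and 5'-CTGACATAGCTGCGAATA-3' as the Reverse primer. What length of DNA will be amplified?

Scanning the template, CGTAGTCTCATGCCAGTACCAG occurs at positions 46–67; this primer anneals to the bottom strand there with its 3' end pointing downstream.
Taking the reverse complement of CTGACATAGCTGCGAATA gives TATTCGCAGCTATGTCAG, found at positions 72–89 on the template; the primer anneals here to the top strand with its 3' end pointing upstream.
Product length = (reverse-primer end) − (forward-primer start) + 1 = 89 − 46 + 1 = 44 bp.

44 bp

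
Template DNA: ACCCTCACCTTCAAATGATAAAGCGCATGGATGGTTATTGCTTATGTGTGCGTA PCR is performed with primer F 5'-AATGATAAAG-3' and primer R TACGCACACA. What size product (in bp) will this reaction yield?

The forward primer matches the template at positions 14–23.
Reverse complement of the reverse primer: TGTGTGCGTA. This occurs on the top strand at positions 45–54.
The product runs from position 14 to position 54, so its length is 54 − 14 + 1 = 41 bp.

41 bp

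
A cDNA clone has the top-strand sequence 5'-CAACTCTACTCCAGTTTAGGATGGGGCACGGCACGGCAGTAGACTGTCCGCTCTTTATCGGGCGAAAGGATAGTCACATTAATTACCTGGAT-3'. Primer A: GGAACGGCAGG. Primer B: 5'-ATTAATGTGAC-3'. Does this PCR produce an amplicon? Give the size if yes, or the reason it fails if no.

Primer A (GGAACGGCAGG) does not match the top strand, and its reverse complement CCTGCCGTTCC does not match either.
With no annealing site for primer A, no amplification occurs.

No product — primer A has no binding site in the template.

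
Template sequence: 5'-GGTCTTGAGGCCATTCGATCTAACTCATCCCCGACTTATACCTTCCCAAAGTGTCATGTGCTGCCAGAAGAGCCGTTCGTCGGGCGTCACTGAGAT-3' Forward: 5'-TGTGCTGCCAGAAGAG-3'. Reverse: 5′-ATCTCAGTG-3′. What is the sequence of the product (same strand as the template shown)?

Forward primer TGTGCTGCCAGAAGAG is found on the top strand at positions 57–72.
Taking the reverse complement of ATCTCAGTG gives CACTGAGAT, found at positions 88–96 on the template; the primer anneals here to the top strand with its 3' end pointing upstream.
The product is the template from position 57 through 96 (40 bp).

5'-TGTGCTGCCAGAAGAGCCGTTCGTCGGGCGTCACTGAGAT-3'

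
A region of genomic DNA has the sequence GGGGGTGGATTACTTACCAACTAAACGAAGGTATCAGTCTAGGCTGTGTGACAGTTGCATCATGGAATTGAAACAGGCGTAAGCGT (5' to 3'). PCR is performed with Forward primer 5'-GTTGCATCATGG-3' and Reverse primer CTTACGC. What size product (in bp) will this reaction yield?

30 bp

The forward primer matches the template at positions 54–65.
Reverse complement of the reverse primer: GCGTAAG. This occurs on the top strand at positions 77–83.
The product runs from position 54 to position 83, so its length is 83 − 54 + 1 = 30 bp.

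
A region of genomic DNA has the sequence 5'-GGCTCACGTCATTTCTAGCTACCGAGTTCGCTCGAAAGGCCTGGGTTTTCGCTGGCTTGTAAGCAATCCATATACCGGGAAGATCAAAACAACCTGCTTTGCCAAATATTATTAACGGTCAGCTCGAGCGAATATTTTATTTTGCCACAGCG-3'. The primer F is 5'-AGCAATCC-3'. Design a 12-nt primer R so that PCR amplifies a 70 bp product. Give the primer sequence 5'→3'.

The forward primer binds at positions 62–69, so a 70 bp product ends at position 62 + 70 − 1 = 131.
The reverse primer anneals to the top strand over positions 120–131, i.e. to CAGCTCGAGCGA.
Its sequence written 5'→3' is the reverse complement: TCGCTCGAGCTG.

5'-TCGCTCGAGCTG-3'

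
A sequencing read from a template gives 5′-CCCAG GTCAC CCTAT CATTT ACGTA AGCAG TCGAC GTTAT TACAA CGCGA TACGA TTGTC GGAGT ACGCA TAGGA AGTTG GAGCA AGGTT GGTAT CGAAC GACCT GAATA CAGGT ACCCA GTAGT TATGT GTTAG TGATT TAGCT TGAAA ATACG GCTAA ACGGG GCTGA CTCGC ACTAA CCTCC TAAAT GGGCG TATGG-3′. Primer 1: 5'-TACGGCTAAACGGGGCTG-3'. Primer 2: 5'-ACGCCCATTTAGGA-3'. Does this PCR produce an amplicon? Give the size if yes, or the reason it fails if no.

Primer 1 (TACGGCTAAACGGGGCTG) matches the top strand at positions 152–169; it acts as a forward primer.
Primer 2's reverse complement is TCCTAAATGGGCGT, matching the top strand at positions 183–196; it acts as a reverse primer.
The 3' ends face each other across positions 152–196, giving a 45 bp product.

Yes — a 45 bp product.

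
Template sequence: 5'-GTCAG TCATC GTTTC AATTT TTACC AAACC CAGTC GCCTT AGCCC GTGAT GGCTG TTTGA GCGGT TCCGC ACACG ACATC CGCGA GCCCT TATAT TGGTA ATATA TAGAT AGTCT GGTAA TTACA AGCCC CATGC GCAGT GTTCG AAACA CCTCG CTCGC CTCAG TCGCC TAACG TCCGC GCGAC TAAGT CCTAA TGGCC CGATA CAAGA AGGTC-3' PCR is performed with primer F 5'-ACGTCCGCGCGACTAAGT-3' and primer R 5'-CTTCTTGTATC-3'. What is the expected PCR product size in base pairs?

40 bp

Scanning the template, ACGTCCGCGCGACTAAGT occurs at positions 173–190; this primer anneals to the bottom strand there with its 3' end pointing downstream.
Reverse complement of the reverse primer: GATACAAGAAG. This occurs on the top strand at positions 202–212.
The product runs from position 173 to position 212, so its length is 212 − 173 + 1 = 40 bp.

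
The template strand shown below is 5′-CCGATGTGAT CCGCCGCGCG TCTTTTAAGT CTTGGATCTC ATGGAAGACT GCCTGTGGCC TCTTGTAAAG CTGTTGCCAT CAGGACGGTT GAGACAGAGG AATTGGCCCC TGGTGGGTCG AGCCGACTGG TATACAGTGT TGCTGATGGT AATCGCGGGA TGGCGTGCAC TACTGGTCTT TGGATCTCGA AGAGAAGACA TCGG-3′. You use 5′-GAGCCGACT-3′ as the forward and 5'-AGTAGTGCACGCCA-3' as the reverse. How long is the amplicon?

55 bp

The forward primer matches the template at positions 120–128.
The reverse primer's reverse complement is TGGCGTGCACTACT, which matches the template at positions 161–174.
Amplicon spans positions 120–174: 55 bp.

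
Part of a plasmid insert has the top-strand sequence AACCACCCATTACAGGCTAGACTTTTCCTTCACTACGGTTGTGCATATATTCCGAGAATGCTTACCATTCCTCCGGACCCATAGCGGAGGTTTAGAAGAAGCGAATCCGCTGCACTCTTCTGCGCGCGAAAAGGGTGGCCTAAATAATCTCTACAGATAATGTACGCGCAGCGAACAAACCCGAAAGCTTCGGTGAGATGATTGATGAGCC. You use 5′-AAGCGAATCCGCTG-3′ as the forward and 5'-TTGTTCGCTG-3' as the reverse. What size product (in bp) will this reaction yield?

Forward primer AAGCGAATCCGCTG is found on the top strand at positions 99–112.
Taking the reverse complement of TTGTTCGCTG gives CAGCGAACAA, found at positions 169–178 on the template; the primer anneals here to the top strand with its 3' end pointing upstream.
Product length = (reverse-primer end) − (forward-primer start) + 1 = 178 − 99 + 1 = 80 bp.

80 bp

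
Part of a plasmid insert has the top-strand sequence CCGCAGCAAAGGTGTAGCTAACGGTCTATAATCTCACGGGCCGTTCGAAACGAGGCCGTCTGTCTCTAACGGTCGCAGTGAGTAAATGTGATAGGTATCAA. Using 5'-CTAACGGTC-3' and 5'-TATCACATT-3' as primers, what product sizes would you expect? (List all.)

76 bp, 28 bp

The forward primer CTAACGGTC matches the top strand at positions 18–26, 66–74.
The reverse primer's reverse complement is AATGTGATA, matching at positions 85–93.
Each forward site pairs with the reverse site to give a product ending at position 93: sizes 76, 28 bp.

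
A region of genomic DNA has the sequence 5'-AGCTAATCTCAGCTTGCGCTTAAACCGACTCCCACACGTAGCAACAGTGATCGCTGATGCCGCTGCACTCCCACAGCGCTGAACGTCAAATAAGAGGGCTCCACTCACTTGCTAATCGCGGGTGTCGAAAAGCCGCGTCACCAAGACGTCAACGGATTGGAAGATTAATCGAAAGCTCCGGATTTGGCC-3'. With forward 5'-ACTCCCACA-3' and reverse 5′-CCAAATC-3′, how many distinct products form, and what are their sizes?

The forward primer ACTCCCACA matches the top strand at positions 28–36, 67–75.
The reverse primer's reverse complement is GATTTGG, matching at positions 181–187.
Each forward site pairs with the reverse site to give a product ending at position 187: sizes 160, 121 bp.

Two products: 160 bp, 121 bp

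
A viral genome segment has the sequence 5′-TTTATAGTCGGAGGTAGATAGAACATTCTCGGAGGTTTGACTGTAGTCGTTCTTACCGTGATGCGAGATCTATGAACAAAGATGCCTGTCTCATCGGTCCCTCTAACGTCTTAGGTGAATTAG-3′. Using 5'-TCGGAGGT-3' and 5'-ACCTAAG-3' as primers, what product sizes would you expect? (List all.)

The forward primer TCGGAGGT matches the top strand at positions 8–15, 29–36.
The reverse primer's reverse complement is CTTAGGT, matching at positions 110–116.
Each forward site pairs with the reverse site to give a product ending at position 116: sizes 109, 88 bp.

109 bp, 88 bp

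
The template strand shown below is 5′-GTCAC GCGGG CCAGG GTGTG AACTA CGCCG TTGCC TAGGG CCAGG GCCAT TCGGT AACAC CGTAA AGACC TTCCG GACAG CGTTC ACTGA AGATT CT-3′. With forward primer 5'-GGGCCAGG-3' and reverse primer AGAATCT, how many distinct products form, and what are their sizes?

The forward primer GGGCCAGG matches the top strand at positions 8–15, 38–45.
The reverse primer's reverse complement is AGATTCT, matching at positions 91–97.
Each forward site pairs with the reverse site to give a product ending at position 97: sizes 90, 60 bp.

Two products: 90 bp, 60 bp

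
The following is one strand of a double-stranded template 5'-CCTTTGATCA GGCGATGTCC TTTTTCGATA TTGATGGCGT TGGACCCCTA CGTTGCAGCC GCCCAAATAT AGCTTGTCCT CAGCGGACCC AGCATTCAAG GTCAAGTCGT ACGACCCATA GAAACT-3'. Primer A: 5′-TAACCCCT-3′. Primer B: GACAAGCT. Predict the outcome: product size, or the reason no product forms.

No product — primer A has no binding site in the template.

Primer A (TAACCCCT) does not match the top strand, and its reverse complement AGGGGTTA does not match either.
With no annealing site for primer A, no amplification occurs.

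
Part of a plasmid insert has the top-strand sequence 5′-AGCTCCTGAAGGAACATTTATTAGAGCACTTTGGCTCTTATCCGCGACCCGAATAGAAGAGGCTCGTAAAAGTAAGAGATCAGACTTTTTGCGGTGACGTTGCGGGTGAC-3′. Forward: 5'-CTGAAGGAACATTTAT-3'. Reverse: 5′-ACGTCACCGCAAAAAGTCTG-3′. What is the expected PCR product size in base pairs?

The forward primer matches the template at positions 6–21.
Reverse complement of the reverse primer: CAGACTTTTTGCGGTGACGT. This occurs on the top strand at positions 81–100.
The product runs from position 6 to position 100, so its length is 100 − 6 + 1 = 95 bp.

95 bp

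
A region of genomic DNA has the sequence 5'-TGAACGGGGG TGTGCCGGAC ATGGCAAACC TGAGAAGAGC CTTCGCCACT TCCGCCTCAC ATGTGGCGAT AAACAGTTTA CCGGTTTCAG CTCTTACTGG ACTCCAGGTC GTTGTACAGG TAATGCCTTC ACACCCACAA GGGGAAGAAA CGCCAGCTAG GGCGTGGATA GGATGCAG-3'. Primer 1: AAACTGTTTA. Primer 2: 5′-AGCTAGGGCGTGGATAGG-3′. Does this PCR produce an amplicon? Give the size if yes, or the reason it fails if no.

Primer 1 (AAACTGTTTA) has reverse complement TAAACAGTTT, which matches the top strand at positions 70–79; primer 1 anneals to the top strand there with its 3' end pointing upstream toward position 70.
Primer 2 (AGCTAGGGCGTGGATAGG) matches the top strand directly at positions 155–172; it anneals to the bottom strand with its 3' end pointing downstream toward position 172.
The 3' ends diverge (primer 1 extends toward position 1, primer 2 toward position 178), so the primers never converge on a shared product.

No product — the primers' 3' ends point away from each other.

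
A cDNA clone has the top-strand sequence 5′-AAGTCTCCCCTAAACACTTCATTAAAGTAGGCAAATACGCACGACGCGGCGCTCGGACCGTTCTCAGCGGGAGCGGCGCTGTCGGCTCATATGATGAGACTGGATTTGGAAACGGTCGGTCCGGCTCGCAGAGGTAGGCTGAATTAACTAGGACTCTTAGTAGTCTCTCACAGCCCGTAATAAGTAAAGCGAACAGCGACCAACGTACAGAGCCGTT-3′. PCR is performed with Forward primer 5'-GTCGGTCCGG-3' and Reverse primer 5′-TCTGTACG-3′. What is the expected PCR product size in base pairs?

Forward primer GTCGGTCCGG is found on the top strand at positions 115–124.
Taking the reverse complement of TCTGTACG gives CGTACAGA, found at positions 204–211 on the template; the primer anneals here to the top strand with its 3' end pointing upstream.
The product runs from position 115 to position 211, so its length is 211 − 115 + 1 = 97 bp.

97 bp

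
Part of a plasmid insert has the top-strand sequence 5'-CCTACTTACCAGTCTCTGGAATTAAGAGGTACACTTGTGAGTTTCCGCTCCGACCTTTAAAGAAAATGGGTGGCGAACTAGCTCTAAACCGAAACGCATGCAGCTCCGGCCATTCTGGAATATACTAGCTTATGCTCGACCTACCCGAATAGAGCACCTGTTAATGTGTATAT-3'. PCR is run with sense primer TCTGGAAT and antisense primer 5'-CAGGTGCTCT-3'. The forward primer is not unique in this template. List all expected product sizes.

The forward primer TCTGGAAT matches the top strand at positions 15–22, 114–121.
The reverse primer's reverse complement is AGAGCACCTG, matching at positions 151–160.
Each forward site pairs with the reverse site to give a product ending at position 160: sizes 146, 47 bp.

146 bp, 47 bp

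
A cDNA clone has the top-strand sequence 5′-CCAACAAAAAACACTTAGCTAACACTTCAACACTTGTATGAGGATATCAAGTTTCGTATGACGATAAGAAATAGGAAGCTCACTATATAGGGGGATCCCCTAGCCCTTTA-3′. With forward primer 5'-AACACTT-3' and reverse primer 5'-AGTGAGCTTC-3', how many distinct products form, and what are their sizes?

Three products: 75 bp, 64 bp, 56 bp

The forward primer AACACTT matches the top strand at positions 10–16, 21–27, 29–35.
The reverse primer's reverse complement is GAAGCTCACT, matching at positions 75–84.
Each forward site pairs with the reverse site to give a product ending at position 84: sizes 75, 64, 56 bp.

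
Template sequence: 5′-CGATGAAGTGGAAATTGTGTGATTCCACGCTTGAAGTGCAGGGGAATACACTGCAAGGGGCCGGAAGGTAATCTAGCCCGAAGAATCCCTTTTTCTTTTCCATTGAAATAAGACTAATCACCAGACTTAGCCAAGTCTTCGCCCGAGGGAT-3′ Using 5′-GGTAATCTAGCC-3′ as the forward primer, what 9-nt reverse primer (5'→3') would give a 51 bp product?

The forward primer binds at positions 67–78, so a 51 bp product ends at position 67 + 51 − 1 = 117.
The reverse primer anneals to the top strand over positions 109–117, i.e. to TAAGACTAA.
Its sequence written 5'→3' is the reverse complement: TTAGTCTTA.

5'-TTAGTCTTA-3'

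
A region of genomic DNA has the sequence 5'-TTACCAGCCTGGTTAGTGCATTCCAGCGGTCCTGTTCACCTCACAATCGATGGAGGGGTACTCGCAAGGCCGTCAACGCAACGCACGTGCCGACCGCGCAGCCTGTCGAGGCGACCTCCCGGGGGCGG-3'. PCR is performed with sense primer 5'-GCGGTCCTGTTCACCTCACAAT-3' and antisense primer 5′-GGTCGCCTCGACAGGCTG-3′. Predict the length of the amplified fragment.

91 bp

Scanning the template, GCGGTCCTGTTCACCTCACAAT occurs at positions 26–47; this primer anneals to the bottom strand there with its 3' end pointing downstream.
Taking the reverse complement of GGTCGCCTCGACAGGCTG gives CAGCCTGTCGAGGCGACC, found at positions 99–116 on the template; the primer anneals here to the top strand with its 3' end pointing upstream.
Amplicon spans positions 26–116: 91 bp.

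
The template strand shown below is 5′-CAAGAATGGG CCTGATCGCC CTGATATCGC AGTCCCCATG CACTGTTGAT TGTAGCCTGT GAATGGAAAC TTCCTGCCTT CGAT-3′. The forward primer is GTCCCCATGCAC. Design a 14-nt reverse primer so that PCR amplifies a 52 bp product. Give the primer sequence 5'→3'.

5'-TCGAAGGCAGGAAG-3'

The forward primer binds at positions 32–43, so a 52 bp product ends at position 32 + 52 − 1 = 83.
The reverse primer anneals to the top strand over positions 70–83, i.e. to CTTCCTGCCTTCGA.
Its sequence written 5'→3' is the reverse complement: TCGAAGGCAGGAAG.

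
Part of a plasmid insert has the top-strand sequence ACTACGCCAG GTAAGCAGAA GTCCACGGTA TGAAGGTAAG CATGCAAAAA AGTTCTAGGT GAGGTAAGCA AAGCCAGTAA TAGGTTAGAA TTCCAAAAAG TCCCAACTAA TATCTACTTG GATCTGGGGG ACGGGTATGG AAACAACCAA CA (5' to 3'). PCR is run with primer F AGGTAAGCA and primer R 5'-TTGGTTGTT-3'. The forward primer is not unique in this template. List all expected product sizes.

The forward primer AGGTAAGCA matches the top strand at positions 9–17, 34–42, 62–70.
The reverse primer's reverse complement is AACAACCAA, matching at positions 142–150.
Each forward site pairs with the reverse site to give a product ending at position 150: sizes 142, 117, 89 bp.

142 bp, 117 bp, 89 bp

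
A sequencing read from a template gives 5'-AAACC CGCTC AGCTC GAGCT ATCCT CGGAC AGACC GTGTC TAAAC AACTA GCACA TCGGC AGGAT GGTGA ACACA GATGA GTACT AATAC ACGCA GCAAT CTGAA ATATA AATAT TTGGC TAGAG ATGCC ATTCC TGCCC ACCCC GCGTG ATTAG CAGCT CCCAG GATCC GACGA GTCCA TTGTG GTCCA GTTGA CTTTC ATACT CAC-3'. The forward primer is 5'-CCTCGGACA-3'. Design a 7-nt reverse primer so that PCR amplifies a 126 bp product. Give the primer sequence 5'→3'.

5'-CGCGGGG-3'

The forward primer binds at positions 23–31, so a 126 bp product ends at position 23 + 126 − 1 = 148.
The reverse primer anneals to the top strand over positions 142–148, i.e. to CCCCGCG.
Its sequence written 5'→3' is the reverse complement: CGCGGGG.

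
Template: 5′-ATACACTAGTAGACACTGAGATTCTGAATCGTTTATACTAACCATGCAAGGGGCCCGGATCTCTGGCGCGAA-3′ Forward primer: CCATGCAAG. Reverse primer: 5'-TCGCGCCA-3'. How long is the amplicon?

The forward primer matches the template at positions 42–50.
Taking the reverse complement of TCGCGCCA gives TGGCGCGA, found at positions 64–71 on the template; the primer anneals here to the top strand with its 3' end pointing upstream.
Amplicon spans positions 42–71: 30 bp.

30 bp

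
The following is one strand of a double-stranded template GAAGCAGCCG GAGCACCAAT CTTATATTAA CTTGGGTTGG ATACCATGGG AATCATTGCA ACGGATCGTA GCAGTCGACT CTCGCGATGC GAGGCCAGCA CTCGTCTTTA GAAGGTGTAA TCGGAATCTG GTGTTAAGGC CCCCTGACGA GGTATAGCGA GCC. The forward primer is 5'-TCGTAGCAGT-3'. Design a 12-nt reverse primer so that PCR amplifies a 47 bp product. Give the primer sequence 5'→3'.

The forward primer binds at positions 66–75, so a 47 bp product ends at position 66 + 47 − 1 = 112.
The reverse primer anneals to the top strand over positions 101–112, i.e. to CTCGTCTTTAGA.
Its sequence written 5'→3' is the reverse complement: TCTAAAGACGAG.

5'-TCTAAAGACGAG-3'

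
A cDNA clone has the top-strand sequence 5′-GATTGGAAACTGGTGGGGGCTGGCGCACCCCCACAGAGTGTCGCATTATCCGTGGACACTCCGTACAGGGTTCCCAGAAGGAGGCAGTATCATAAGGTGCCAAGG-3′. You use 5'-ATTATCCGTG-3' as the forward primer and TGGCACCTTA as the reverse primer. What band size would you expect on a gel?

The forward primer matches the template at positions 45–54.
Taking the reverse complement of TGGCACCTTA gives TAAGGTGCCA, found at positions 93–102 on the template; the primer anneals here to the top strand with its 3' end pointing upstream.
The product runs from position 45 to position 102, so its length is 102 − 45 + 1 = 58 bp.

58 bp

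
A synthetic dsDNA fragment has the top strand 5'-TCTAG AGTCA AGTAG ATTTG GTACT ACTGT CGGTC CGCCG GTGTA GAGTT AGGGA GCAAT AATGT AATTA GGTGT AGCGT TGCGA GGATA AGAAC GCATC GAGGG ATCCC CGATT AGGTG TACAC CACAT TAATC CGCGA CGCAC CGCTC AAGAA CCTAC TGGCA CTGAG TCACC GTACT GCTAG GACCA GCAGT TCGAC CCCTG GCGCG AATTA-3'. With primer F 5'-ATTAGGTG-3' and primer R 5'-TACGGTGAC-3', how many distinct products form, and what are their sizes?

Two products: 112 bp, 66 bp

The forward primer ATTAGGTG matches the top strand at positions 67–74, 113–120.
The reverse primer's reverse complement is GTCACCGTA, matching at positions 170–178.
Each forward site pairs with the reverse site to give a product ending at position 178: sizes 112, 66 bp.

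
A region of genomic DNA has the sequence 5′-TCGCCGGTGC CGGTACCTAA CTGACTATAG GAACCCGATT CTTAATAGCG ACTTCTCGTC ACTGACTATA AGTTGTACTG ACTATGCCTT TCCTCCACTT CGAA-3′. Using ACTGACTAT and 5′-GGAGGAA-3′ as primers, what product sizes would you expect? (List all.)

The forward primer ACTGACTAT matches the top strand at positions 20–28, 61–69, 77–85.
The reverse primer's reverse complement is TTCCTCC, matching at positions 90–96.
Each forward site pairs with the reverse site to give a product ending at position 96: sizes 77, 36, 20 bp.

77 bp, 36 bp, 20 bp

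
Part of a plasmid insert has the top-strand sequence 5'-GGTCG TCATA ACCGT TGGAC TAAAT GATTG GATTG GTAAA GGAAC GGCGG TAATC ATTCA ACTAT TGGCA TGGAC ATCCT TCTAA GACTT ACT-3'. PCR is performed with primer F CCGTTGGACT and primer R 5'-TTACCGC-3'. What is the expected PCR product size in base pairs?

42 bp

Forward primer CCGTTGGACT is found on the top strand at positions 12–21.
Taking the reverse complement of TTACCGC gives GCGGTAA, found at positions 47–53 on the template; the primer anneals here to the top strand with its 3' end pointing upstream.
Amplicon spans positions 12–53: 42 bp.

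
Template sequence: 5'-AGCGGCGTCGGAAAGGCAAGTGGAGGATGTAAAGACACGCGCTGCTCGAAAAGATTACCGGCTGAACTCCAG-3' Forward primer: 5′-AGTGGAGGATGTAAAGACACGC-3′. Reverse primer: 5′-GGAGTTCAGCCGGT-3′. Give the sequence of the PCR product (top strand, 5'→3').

5'-AGTGGAGGATGTAAAGACACGCGCTGCTCGAAAAGATTACCGGCTGAACTCC-3'

The forward primer matches the template at positions 19–40.
Reverse complement of the reverse primer: ACCGGCTGAACTCC. This occurs on the top strand at positions 57–70.
The product is the template from position 19 through 70 (52 bp).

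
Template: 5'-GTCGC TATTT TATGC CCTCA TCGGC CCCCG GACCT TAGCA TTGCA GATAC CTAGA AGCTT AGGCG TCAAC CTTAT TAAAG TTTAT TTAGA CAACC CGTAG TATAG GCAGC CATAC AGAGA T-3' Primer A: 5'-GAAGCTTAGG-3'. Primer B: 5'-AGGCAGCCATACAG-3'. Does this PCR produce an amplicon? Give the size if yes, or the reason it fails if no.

Primer A (GAAGCTTAGG) matches the top strand at positions 54–63 (3' end points downstream).
Primer B (AGGCAGCCATACAG) also matches the top strand directly, at positions 104–117 — its reverse complement CTGTATGGCTGCCT is not present.
Both primers anneal to the bottom strand with 3' ends pointing the same way, so neither can prime synthesis back toward the other.

No product — both primers anneal to the same strand and extend in the same direction.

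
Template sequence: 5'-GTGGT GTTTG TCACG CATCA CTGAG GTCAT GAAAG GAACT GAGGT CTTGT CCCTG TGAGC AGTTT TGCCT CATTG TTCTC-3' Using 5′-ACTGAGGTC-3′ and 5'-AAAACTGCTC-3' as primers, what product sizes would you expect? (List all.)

47 bp, 29 bp

The forward primer ACTGAGGTC matches the top strand at positions 20–28, 38–46.
The reverse primer's reverse complement is GAGCAGTTTT, matching at positions 57–66.
Each forward site pairs with the reverse site to give a product ending at position 66: sizes 47, 29 bp.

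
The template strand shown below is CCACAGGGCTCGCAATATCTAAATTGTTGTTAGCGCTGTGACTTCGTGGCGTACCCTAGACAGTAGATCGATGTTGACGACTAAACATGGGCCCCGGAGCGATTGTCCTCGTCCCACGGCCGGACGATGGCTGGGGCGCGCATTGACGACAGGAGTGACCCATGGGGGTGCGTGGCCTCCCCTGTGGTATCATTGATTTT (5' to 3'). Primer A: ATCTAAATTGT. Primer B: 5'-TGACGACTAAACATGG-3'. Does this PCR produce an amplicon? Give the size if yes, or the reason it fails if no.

No product — both primers anneal to the same strand and extend in the same direction.

Primer A (ATCTAAATTGT) matches the top strand at positions 17–27 (3' end points downstream).
Primer B (TGACGACTAAACATGG) also matches the top strand directly, at positions 75–90 — its reverse complement CCATGTTTAGTCGTCA is not present.
Both primers anneal to the bottom strand with 3' ends pointing the same way, so neither can prime synthesis back toward the other.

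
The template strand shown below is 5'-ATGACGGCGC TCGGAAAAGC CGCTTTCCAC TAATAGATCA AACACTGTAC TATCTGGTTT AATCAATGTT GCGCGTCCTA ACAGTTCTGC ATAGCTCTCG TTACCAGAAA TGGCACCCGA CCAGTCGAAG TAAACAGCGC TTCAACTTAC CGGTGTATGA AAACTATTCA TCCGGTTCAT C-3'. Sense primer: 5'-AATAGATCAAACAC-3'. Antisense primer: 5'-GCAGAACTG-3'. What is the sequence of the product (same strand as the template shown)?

Scanning the template, AATAGATCAAACAC occurs at positions 32–45; this primer anneals to the bottom strand there with its 3' end pointing downstream.
The reverse primer's reverse complement is CAGTTCTGC, which matches the template at positions 82–90.
The product is the template from position 32 through 90 (59 bp).

5'-AATAGATCAAACACTGTACTATCTGGTTTAATCAATGTTGCGCGTCCTAACAGTTCTGC-3'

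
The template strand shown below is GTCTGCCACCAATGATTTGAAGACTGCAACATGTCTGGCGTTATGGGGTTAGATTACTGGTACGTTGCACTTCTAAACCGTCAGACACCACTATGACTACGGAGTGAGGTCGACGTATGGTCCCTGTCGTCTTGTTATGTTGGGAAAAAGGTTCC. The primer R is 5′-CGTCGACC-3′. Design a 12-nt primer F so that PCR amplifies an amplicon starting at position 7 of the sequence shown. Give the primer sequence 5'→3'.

5'-CACCAATGATTT-3'

The reverse primer's reverse complement GGTCGACG matches the template at positions 108–115; the product starts at position 7.
The forward primer is identical to the top strand over positions 7–18: CACCAATGATTT.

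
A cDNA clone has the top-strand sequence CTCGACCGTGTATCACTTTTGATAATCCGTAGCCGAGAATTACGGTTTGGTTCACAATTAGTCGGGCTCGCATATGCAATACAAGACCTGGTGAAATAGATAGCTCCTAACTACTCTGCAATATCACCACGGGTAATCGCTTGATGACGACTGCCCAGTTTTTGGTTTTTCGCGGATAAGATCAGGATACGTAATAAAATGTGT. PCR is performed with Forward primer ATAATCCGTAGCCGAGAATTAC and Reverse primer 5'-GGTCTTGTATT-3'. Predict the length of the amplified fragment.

67 bp

The forward primer matches the template at positions 22–43.
The reverse primer's reverse complement is AATACAAGACC, which matches the template at positions 78–88.
Product length = (reverse-primer end) − (forward-primer start) + 1 = 88 − 22 + 1 = 67 bp.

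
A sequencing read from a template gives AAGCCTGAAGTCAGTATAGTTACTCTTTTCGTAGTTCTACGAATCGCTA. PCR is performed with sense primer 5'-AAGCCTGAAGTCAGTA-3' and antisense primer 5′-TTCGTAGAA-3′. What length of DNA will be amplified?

Forward primer AAGCCTGAAGTCAGTA is found on the top strand at positions 1–16.
Reverse complement of the reverse primer: TTCTACGAA. This occurs on the top strand at positions 35–43.
Product length = (reverse-primer end) − (forward-primer start) + 1 = 43 − 1 + 1 = 43 bp.

43 bp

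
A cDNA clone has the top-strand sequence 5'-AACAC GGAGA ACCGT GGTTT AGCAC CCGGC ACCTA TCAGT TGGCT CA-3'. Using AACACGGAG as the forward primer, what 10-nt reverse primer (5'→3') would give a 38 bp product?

5'-TGATAGGTGC-3'

The forward primer binds at positions 1–9, so a 38 bp product ends at position 1 + 38 − 1 = 38.
The reverse primer anneals to the top strand over positions 29–38, i.e. to GCACCTATCA.
Its sequence written 5'→3' is the reverse complement: TGATAGGTGC.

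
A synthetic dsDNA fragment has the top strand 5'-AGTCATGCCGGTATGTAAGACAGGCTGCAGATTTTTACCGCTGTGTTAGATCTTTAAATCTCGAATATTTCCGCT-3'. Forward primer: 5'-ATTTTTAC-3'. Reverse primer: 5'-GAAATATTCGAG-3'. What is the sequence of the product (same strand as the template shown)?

5'-ATTTTTACCGCTGTGTTAGATCTTTAAATCTCGAATATTTC-3'

The forward primer matches the template at positions 31–38.
Taking the reverse complement of GAAATATTCGAG gives CTCGAATATTTC, found at positions 60–71 on the template; the primer anneals here to the top strand with its 3' end pointing upstream.
The product is the template from position 31 through 71 (41 bp).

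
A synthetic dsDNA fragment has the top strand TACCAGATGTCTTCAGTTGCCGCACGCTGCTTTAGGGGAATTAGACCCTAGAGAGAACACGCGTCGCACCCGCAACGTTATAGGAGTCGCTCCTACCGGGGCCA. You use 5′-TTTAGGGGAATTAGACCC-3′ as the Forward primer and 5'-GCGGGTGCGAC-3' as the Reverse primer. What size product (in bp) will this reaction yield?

Forward primer TTTAGGGGAATTAGACCC is found on the top strand at positions 31–48.
The reverse primer's reverse complement is GTCGCACCCGC, which matches the template at positions 63–73.
Amplicon spans positions 31–73: 43 bp.

43 bp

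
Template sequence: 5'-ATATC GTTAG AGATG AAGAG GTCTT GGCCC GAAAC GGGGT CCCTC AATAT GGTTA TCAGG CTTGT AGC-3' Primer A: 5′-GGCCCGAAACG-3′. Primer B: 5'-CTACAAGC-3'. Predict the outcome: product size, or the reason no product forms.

Yes — a 42 bp product.

Primer A (GGCCCGAAACG) matches the top strand at positions 26–36; it acts as a forward primer.
Primer B's reverse complement is GCTTGTAG, matching the top strand at positions 60–67; it acts as a reverse primer.
The 3' ends face each other across positions 26–67, giving a 42 bp product.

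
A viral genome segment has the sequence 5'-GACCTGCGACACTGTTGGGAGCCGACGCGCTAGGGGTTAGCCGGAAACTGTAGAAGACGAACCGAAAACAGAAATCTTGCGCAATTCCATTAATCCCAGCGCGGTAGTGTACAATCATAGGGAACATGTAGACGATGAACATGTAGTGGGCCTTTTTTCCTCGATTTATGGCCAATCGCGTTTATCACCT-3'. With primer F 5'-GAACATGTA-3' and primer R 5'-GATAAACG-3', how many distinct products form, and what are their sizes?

The forward primer GAACATGTA matches the top strand at positions 122–130, 137–145.
The reverse primer's reverse complement is CGTTTATC, matching at positions 179–186.
Each forward site pairs with the reverse site to give a product ending at position 186: sizes 65, 50 bp.

Two products: 65 bp, 50 bp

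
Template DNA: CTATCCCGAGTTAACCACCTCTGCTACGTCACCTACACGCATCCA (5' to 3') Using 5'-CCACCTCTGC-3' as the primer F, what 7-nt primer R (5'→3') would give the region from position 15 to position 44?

The product's 3' end on the top strand is position 44.
The reverse primer anneals to the top strand over positions 38–44, i.e. to CGCATCC.
Its sequence written 5'→3' is the reverse complement: GGATGCG.

5'-GGATGCG-3'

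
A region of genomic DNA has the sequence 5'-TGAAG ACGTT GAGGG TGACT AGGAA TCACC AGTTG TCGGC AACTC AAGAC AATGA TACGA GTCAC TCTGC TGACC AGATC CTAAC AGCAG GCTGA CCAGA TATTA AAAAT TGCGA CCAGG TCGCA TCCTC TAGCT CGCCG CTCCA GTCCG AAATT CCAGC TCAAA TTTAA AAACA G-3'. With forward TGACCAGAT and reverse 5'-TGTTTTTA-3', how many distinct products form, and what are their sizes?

Two products: 105 bp, 83 bp

The forward primer TGACCAGAT matches the top strand at positions 71–79, 93–101.
The reverse primer's reverse complement is TAAAAACA, matching at positions 168–175.
Each forward site pairs with the reverse site to give a product ending at position 175: sizes 105, 83 bp.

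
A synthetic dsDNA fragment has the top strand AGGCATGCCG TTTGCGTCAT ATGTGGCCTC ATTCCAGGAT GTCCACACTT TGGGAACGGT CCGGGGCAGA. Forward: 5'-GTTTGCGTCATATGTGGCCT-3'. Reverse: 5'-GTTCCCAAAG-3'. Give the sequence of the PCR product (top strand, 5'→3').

5'-GTTTGCGTCATATGTGGCCTCATTCCAGGATGTCCACACTTTGGGAAC-3'

Scanning the template, GTTTGCGTCATATGTGGCCT occurs at positions 10–29; this primer anneals to the bottom strand there with its 3' end pointing downstream.
The reverse primer's reverse complement is CTTTGGGAAC, which matches the template at positions 48–57.
The product is the template from position 10 through 57 (48 bp).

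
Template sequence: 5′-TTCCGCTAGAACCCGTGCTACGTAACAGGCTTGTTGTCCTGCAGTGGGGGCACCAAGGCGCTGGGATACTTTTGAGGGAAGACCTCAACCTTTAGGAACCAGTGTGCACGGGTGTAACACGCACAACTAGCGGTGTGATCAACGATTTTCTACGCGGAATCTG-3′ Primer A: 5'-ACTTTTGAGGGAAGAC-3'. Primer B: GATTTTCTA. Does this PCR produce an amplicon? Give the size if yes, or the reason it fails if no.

Primer A (ACTTTTGAGGGAAGAC) matches the top strand at positions 68–83 (3' end points downstream).
Primer B (GATTTTCTA) also matches the top strand directly, at positions 144–152 — its reverse complement TAGAAAATC is not present.
Both primers anneal to the bottom strand with 3' ends pointing the same way, so neither can prime synthesis back toward the other.

No product — both primers anneal to the same strand and extend in the same direction.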